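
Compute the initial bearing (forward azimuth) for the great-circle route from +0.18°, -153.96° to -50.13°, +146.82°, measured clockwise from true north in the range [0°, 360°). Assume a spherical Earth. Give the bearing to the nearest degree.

Δλ = 146.82 − -153.96 = 300.78°; wrapped into (−180°, 180°]: -59.22°.
θ = atan2( sin Δλ · cos φ₂ , cos φ₁ · sin φ₂ − sin φ₁ · cos φ₂ · cos Δλ )
  = atan2(-0.55075, -0.76853) = -144.374° → normalised to [0°, 360°): 215.626°.

216°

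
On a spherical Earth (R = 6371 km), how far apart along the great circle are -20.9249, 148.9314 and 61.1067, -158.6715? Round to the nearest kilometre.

10245 km

Δλ = -158.6715 − 148.9314 = -307.6029°; wrapped into (−180°, 180°]: 52.3971°.
Δφ = 61.1067 − -20.9249 = 82.0316°.
a = sin²(Δφ/2) + cos φ₁ · cos φ₂ · sin²(Δλ/2) = 0.518651.
c = 2·atan2(√a, √(1−a)) = 1.60811 rad → d = 6371·c ≈ 10245.25 km.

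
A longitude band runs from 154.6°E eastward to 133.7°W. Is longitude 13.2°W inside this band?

No

Band width going east from +154.6° to -133.7°: ((-133.7 − 154.6) mod 360) = 71.7°.
Offset of -13.2° east of the west edge: ((-13.2 − 154.6) mod 360) = 192.2°.
192.2° > 71.7° ⇒ outside.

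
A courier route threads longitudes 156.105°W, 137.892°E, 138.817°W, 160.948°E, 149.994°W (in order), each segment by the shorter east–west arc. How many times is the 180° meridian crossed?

Leg 1: -156.105° → +137.892°, shortest Δλ = -66.003° (west) — crosses 180°.
Leg 2: +137.892° → -138.817°, shortest Δλ = 83.291° (east) — crosses 180°.
Leg 3: -138.817° → +160.948°, shortest Δλ = -60.235° (west) — crosses 180°.
Leg 4: +160.948° → -149.994°, shortest Δλ = 49.058° (east) — crosses 180°.
Total crossings: 4.

4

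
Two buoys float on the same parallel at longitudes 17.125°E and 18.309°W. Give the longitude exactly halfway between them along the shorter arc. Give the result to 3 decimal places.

0.592°W

Signed shortest Δλ from +17.125° to -18.309° is -35.434°.
Midpoint longitude = +17.125° + (-35.434°)/2 = +17.125° − 17.717° = -0.592°.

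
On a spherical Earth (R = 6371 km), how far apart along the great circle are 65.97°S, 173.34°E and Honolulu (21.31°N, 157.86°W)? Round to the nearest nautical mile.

5402 nmi

Δλ = -157.86 − 173.34 = -331.20°; wrapped into (−180°, 180°]: 28.80°.
Δφ = 21.31 − -65.97 = 87.28°.
a = sin²(Δφ/2) + cos φ₁ · cos φ₂ · sin²(Δλ/2) = 0.499735.
c = 2·atan2(√a, √(1−a)) = 1.57027 rad → d = 6371·c ≈ 10004.17 km ≈ 5401.82 nmi.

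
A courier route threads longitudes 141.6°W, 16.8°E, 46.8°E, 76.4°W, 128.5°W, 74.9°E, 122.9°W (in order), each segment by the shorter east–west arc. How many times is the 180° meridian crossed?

2

Leg 1: -141.6° → +16.8°, shortest Δλ = 158.4° (east) — does not cross 180°.
Leg 2: +16.8° → +46.8°, shortest Δλ = 30.0° (east) — does not cross 180°.
Leg 3: +46.8° → -76.4°, shortest Δλ = -123.2° (west) — does not cross 180°.
Leg 4: -76.4° → -128.5°, shortest Δλ = -52.1° (west) — does not cross 180°.
Leg 5: -128.5° → +74.9°, shortest Δλ = -156.6° (west) — crosses 180°.
Leg 6: +74.9° → -122.9°, shortest Δλ = 162.2° (east) — crosses 180°.
Total crossings: 2.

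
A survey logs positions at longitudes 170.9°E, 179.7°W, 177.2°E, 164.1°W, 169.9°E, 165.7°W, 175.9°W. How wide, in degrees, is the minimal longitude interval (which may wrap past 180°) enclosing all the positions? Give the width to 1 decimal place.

26.0°

Sort the longitudes: -179.7°, -175.9°, -165.7°, -164.1°, +169.9°, +170.9°, +177.2°.
Eastward gaps between consecutive values (wrapping around): 3.8°, 10.2°, 1.6°, 334.0°, 1.0°, 6.3°, 3.1°.
Largest gap = 334.0° ⇒ minimal covering band is its complement: 360° − 334.0° = 26.0°.
Band runs from +169.9° eastward to -164.1°, crossing the antimeridian.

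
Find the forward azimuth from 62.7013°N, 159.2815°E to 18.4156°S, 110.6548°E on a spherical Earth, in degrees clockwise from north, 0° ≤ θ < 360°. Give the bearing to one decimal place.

Δλ = 110.6548 − 159.2815 = -48.6267°.
θ = atan2( sin Δλ · cos φ₂ , cos φ₁ · sin φ₂ − sin φ₁ · cos φ₂ · cos Δλ )
  = atan2(-0.71199, -0.70216) = -134.602° → normalised to [0°, 360°): 225.398°.

225.4°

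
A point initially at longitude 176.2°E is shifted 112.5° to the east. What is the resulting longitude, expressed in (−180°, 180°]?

Start at +176.2°; shift +112.5° → +288.7°.
+288.7° lies outside (−180°, 180°]; subtract 360° → -71.3°.

71.3°W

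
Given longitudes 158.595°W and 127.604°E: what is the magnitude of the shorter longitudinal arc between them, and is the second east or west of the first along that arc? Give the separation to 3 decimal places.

73.801° west

Raw difference: 127.604 − -158.595 = 286.199°.
Normalise into (−180°, 180°]: 286.199° − 360° = -73.801°.
Negative ⇒ the second point lies to the west; separation 73.801°.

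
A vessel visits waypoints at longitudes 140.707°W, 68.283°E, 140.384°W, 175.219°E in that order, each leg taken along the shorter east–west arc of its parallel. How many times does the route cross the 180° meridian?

3

Leg 1: -140.707° → +68.283°, shortest Δλ = -151.01° (west) — crosses 180°.
Leg 2: +68.283° → -140.384°, shortest Δλ = 151.333° (east) — crosses 180°.
Leg 3: -140.384° → +175.219°, shortest Δλ = -44.397° (west) — crosses 180°.
Total crossings: 3.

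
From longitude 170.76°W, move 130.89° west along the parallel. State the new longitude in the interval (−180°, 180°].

58.35°E

Start at -170.76°; shift −130.89° → -301.65°.
-301.65° lies outside (−180°, 180°]; add 360° → +58.35°.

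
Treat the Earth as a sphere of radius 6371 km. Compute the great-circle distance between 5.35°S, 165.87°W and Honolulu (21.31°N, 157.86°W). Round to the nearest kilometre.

3090 km

Δλ = -157.86 − -165.87 = 8.01°.
Δφ = 21.31 − -5.35 = 26.66°.
a = sin²(Δφ/2) + cos φ₁ · cos φ₂ · sin²(Δλ/2) = 0.057682.
c = 2·atan2(√a, √(1−a)) = 0.48509 rad → d = 6371·c ≈ 3090.48 km.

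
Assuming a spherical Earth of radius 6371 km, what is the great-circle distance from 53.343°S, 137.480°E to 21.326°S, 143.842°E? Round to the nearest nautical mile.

1944 nmi

Δλ = 143.842 − 137.480 = 6.362°.
Δφ = -21.326 − -53.343 = 32.017°.
a = sin²(Δφ/2) + cos φ₁ · cos φ₂ · sin²(Δλ/2) = 0.077767.
c = 2·atan2(√a, √(1−a)) = 0.56523 rad → d = 6371·c ≈ 3601.07 km ≈ 1944.42 nmi.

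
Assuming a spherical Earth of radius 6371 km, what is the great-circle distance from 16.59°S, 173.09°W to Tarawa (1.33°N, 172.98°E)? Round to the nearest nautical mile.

Δλ = 172.98 − -173.09 = 346.07°; wrapped into (−180°, 180°]: -13.93°.
Δφ = 1.33 − -16.59 = 17.92°.
a = sin²(Δφ/2) + cos φ₁ · cos φ₂ · sin²(Δλ/2) = 0.038345.
c = 2·atan2(√a, √(1−a)) = 0.39419 rad → d = 6371·c ≈ 2511.36 km ≈ 1356.03 nmi.

1356 nmi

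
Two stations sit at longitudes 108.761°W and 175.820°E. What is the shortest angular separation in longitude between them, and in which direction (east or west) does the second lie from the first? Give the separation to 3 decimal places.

Raw difference: 175.820 − -108.761 = 284.581°.
Normalise into (−180°, 180°]: 284.581° − 360° = -75.419°.
Negative ⇒ the second point lies to the west; separation 75.419°.

75.419° west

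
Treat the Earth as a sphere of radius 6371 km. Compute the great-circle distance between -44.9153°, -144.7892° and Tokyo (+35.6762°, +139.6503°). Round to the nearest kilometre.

Δλ = 139.6503 − -144.7892 = 284.4395°; wrapped into (−180°, 180°]: -75.5605°.
Δφ = 35.6762 − -44.9153 = 80.5915°.
a = sin²(Δφ/2) + cos φ₁ · cos φ₂ · sin²(Δλ/2) = 0.634167.
c = 2·atan2(√a, √(1−a)) = 1.84246 rad → d = 6371·c ≈ 11738.31 km.

11738 km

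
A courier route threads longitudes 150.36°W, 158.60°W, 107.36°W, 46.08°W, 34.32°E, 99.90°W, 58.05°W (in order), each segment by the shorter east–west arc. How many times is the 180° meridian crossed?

Leg 1: -150.36° → -158.60°, shortest Δλ = -8.24° (west) — does not cross 180°.
Leg 2: -158.60° → -107.36°, shortest Δλ = 51.24° (east) — does not cross 180°.
Leg 3: -107.36° → -46.08°, shortest Δλ = 61.28° (east) — does not cross 180°.
Leg 4: -46.08° → +34.32°, shortest Δλ = 80.4° (east) — does not cross 180°.
Leg 5: +34.32° → -99.90°, shortest Δλ = -134.22° (west) — does not cross 180°.
Leg 6: -99.90° → -58.05°, shortest Δλ = 41.85° (east) — does not cross 180°.
Total crossings: 0.

0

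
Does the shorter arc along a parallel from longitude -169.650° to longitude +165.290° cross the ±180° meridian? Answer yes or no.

Naïve |165.290 − -169.650| = 334.94° > 180°, so the shorter arc goes the other way round — across 180°.
Signed shortest Δλ = ((165.290 − -169.650 + 180) mod 360) − 180 = -25.06°.
Going west by 25.06° from -169.650° passes through 180° before reaching +165.290°.

Yes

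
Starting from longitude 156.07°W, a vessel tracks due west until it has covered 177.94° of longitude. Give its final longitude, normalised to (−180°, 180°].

25.99°E

Start at -156.07°; shift −177.94° → -334.01°.
-334.01° lies outside (−180°, 180°]; add 360° → +25.99°.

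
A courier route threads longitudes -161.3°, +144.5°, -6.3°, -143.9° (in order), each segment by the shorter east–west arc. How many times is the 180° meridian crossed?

Leg 1: -161.3° → +144.5°, shortest Δλ = -54.2° (west) — crosses 180°.
Leg 2: +144.5° → -6.3°, shortest Δλ = -150.8° (west) — does not cross 180°.
Leg 3: -6.3° → -143.9°, shortest Δλ = -137.6° (west) — does not cross 180°.
Total crossings: 1.

1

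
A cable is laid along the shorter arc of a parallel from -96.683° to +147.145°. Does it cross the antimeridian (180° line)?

Yes

Naïve |147.145 − -96.683| = 243.828° > 180°, so the shorter arc goes the other way round — across 180°.
Signed shortest Δλ = ((147.145 − -96.683 + 180) mod 360) − 180 = -116.172°.
Going west by 116.172° from -96.683° passes through 180° before reaching +147.145°.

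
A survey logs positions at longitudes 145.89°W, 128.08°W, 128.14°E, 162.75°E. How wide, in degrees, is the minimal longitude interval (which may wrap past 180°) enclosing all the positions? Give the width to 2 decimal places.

Sort the longitudes: -145.89°, -128.08°, +128.14°, +162.75°.
Eastward gaps between consecutive values (wrapping around): 17.81°, 256.22°, 34.61°, 51.36°.
Largest gap = 256.22° ⇒ minimal covering band is its complement: 360° − 256.22° = 103.78°.
Band runs from +128.14° eastward to -128.08°, crossing the antimeridian.

103.78°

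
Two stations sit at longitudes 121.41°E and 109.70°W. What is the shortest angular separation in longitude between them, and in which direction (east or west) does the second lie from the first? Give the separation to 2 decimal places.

128.89° east

Raw difference: -109.70 − 121.41 = -231.11°.
Normalise into (−180°, 180°]: -231.11° + 360° = 128.89°.
Positive ⇒ the second point lies to the east; separation 128.89°.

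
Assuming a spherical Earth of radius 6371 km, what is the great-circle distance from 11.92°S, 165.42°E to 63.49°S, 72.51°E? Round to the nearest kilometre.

Δλ = 72.51 − 165.42 = -92.91°.
Δφ = -63.49 − -11.92 = -51.57°.
a = sin²(Δφ/2) + cos φ₁ · cos φ₂ · sin²(Δλ/2) = 0.418671.
c = 2·atan2(√a, √(1−a)) = 1.40741 rad → d = 6371·c ≈ 8966.63 km.

8967 km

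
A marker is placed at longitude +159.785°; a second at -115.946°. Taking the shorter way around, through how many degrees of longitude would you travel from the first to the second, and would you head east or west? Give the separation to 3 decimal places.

84.269° east

Raw difference: -115.946 − 159.785 = -275.731°.
Normalise into (−180°, 180°]: -275.731° + 360° = 84.269°.
Positive ⇒ the second point lies to the east; separation 84.269°.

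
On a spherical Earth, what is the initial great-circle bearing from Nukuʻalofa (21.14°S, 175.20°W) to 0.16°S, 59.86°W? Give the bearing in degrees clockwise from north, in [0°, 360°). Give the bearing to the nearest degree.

100°

Δλ = -59.86 − -175.20 = 115.34°.
θ = atan2( sin Δλ · cos φ₂ , cos φ₁ · sin φ₂ − sin φ₁ · cos φ₂ · cos Δλ )
  = atan2(0.90378, -0.15696) = 99.852° → normalised to [0°, 360°): 99.852°.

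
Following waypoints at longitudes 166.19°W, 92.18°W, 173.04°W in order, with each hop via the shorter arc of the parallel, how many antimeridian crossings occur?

0

Leg 1: -166.19° → -92.18°, shortest Δλ = 74.01° (east) — does not cross 180°.
Leg 2: -92.18° → -173.04°, shortest Δλ = -80.86° (west) — does not cross 180°.
Total crossings: 0.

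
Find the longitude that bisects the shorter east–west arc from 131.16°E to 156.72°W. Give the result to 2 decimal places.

Signed shortest Δλ from +131.16° to -156.72° is +72.12°.
Midpoint longitude = +131.16° + (+72.12°)/2 = +131.16° + 36.06° = +167.22°.
(The naïve average (+131.16 + -156.72)/2 = -12.78° is on the wrong side of the globe.)

167.22°E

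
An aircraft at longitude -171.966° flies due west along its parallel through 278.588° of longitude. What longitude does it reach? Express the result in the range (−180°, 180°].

-90.554°

Start at -171.966°; shift −278.588° → -450.554°.
-450.554° lies outside (−180°, 180°]; add 360° → -90.554°.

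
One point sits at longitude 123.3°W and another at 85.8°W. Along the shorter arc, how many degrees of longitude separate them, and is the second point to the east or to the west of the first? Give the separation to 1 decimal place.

Raw difference: -85.8 − -123.3 = 37.5°.
Normalise into (−180°, 180°]: 37.5° stays 37.5°.
Positive ⇒ the second point lies to the east; separation 37.5°.

37.5° east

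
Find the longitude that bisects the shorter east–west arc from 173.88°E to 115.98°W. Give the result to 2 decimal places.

Signed shortest Δλ from +173.88° to -115.98° is +70.14°.
Midpoint longitude = +173.88° + (+70.14°)/2 = +173.88° + 35.07° = +208.95°.
Normalise into (−180°, 180°]: -151.05°.
(The naïve average (+173.88 + -115.98)/2 = 28.95° is on the wrong side of the globe.)

151.05°W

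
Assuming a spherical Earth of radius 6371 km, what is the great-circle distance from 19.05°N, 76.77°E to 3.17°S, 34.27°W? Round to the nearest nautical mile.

6659 nmi

Δλ = -34.27 − 76.77 = -111.04°.
Δφ = -3.17 − 19.05 = -22.22°.
a = sin²(Δφ/2) + cos φ₁ · cos φ₂ · sin²(Δλ/2) = 0.678444.
c = 2·atan2(√a, √(1−a)) = 1.93573 rad → d = 6371·c ≈ 12332.54 km ≈ 6659.04 nmi.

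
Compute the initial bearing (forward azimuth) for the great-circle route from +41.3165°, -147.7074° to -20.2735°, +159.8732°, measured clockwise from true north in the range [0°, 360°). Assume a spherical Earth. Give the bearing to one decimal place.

Δλ = 159.8732 − -147.7074 = 307.5806°; wrapped into (−180°, 180°]: -52.4194°.
θ = atan2( sin Δλ · cos φ₂ , cos φ₁ · sin φ₂ − sin φ₁ · cos φ₂ · cos Δλ )
  = atan2(-0.74340, -0.63796) = -130.635° → normalised to [0°, 360°): 229.365°.

229.4°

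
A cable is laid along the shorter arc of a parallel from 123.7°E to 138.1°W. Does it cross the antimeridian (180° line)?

Yes

Naïve |-138.1 − 123.7| = 261.8° > 180°, so the shorter arc goes the other way round — across 180°.
Signed shortest Δλ = ((-138.1 − 123.7 + 180) mod 360) − 180 = 98.2°.
Going east by 98.2° from +123.7° passes through 180° before reaching -138.1°.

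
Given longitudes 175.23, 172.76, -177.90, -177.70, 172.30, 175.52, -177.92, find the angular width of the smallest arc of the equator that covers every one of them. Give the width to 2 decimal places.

Sort the longitudes: -177.92°, -177.90°, -177.70°, +172.30°, +172.76°, +175.23°, +175.52°.
Eastward gaps between consecutive values (wrapping around): 0.02°, 0.20°, 350.00°, 0.46°, 2.47°, 0.29°, 6.56°.
Largest gap = 350.00° ⇒ minimal covering band is its complement: 360° − 350.00° = 10.00°.
Band runs from +172.30° eastward to -177.70°, crossing the antimeridian.

10.00°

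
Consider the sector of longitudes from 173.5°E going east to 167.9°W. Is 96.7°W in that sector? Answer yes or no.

Band width going east from +173.5° to -167.9°: ((-167.9 − 173.5) mod 360) = 18.6°.
Offset of -96.7° east of the west edge: ((-96.7 − 173.5) mod 360) = 89.8°.
89.8° > 18.6° ⇒ outside.

No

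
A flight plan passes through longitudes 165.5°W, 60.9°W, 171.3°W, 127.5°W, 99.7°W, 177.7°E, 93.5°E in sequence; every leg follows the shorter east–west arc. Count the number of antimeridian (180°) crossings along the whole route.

1

Leg 1: -165.5° → -60.9°, shortest Δλ = 104.6° (east) — does not cross 180°.
Leg 2: -60.9° → -171.3°, shortest Δλ = -110.4° (west) — does not cross 180°.
Leg 3: -171.3° → -127.5°, shortest Δλ = 43.8° (east) — does not cross 180°.
Leg 4: -127.5° → -99.7°, shortest Δλ = 27.8° (east) — does not cross 180°.
Leg 5: -99.7° → +177.7°, shortest Δλ = -82.6° (west) — crosses 180°.
Leg 6: +177.7° → +93.5°, shortest Δλ = -84.2° (west) — does not cross 180°.
Total crossings: 1.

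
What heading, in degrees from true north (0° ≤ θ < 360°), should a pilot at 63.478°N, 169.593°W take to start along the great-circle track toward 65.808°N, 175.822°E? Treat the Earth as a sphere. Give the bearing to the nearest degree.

Δλ = 175.822 − -169.593 = 345.415°; wrapped into (−180°, 180°]: -14.585°.
θ = atan2( sin Δλ · cos φ₂ , cos φ₁ · sin φ₂ − sin φ₁ · cos φ₂ · cos Δλ )
  = atan2(-0.10319, 0.05247) = -63.048° → normalised to [0°, 360°): 296.952°.

297°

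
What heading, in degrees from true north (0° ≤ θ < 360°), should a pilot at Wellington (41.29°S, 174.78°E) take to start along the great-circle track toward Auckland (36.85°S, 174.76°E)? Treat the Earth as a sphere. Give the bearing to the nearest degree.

Δλ = 174.76 − 174.78 = -0.02°.
θ = atan2( sin Δλ · cos φ₂ , cos φ₁ · sin φ₂ − sin φ₁ · cos φ₂ · cos Δλ )
  = atan2(-0.00028, 0.07742) = -0.207° → normalised to [0°, 360°): 359.793°.
To the nearest degree that is 360°, which in [0°, 360°) is written 0°.

0°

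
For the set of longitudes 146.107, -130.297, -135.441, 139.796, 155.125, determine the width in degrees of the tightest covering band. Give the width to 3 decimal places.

Sort the longitudes: -135.441°, -130.297°, +139.796°, +146.107°, +155.125°.
Eastward gaps between consecutive values (wrapping around): 5.144°, 270.093°, 6.311°, 9.018°, 69.434°.
Largest gap = 270.093° ⇒ minimal covering band is its complement: 360° − 270.093° = 89.907°.
Band runs from +139.796° eastward to -130.297°, crossing the antimeridian.

89.907°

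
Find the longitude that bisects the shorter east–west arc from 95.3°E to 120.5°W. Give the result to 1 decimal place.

167.4°E

Signed shortest Δλ from +95.3° to -120.5° is +144.2°.
Midpoint longitude = +95.3° + (+144.2°)/2 = +95.3° + 72.1° = +167.4°.
(The naïve average (+95.3 + -120.5)/2 = -12.6° is on the wrong side of the globe.)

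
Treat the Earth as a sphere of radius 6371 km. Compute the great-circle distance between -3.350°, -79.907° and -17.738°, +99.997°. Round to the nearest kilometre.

17670 km

Δλ = 99.997 − -79.907 = 179.904°.
Δφ = -17.738 − -3.350 = -14.388°.
a = sin²(Δφ/2) + cos φ₁ · cos φ₂ · sin²(Δλ/2) = 0.966514.
c = 2·atan2(√a, √(1−a)) = 2.77353 rad → d = 6371·c ≈ 17670.18 km.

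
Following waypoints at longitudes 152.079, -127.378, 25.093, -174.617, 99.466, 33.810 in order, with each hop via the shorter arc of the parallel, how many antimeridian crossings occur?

3

Leg 1: +152.079° → -127.378°, shortest Δλ = 80.543° (east) — crosses 180°.
Leg 2: -127.378° → +25.093°, shortest Δλ = 152.471° (east) — does not cross 180°.
Leg 3: +25.093° → -174.617°, shortest Δλ = 160.29° (east) — crosses 180°.
Leg 4: -174.617° → +99.466°, shortest Δλ = -85.917° (west) — crosses 180°.
Leg 5: +99.466° → +33.810°, shortest Δλ = -65.656° (west) — does not cross 180°.
Total crossings: 3.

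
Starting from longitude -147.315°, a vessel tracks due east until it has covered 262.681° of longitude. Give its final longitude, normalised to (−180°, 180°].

+115.366°

Start at -147.315°; shift +262.681° → +115.366°.
+115.366° already lies in (−180°, 180°].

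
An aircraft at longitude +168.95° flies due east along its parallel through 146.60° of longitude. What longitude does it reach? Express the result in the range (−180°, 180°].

Start at +168.95°; shift +146.60° → +315.55°.
+315.55° lies outside (−180°, 180°]; subtract 360° → -44.45°.

-44.45°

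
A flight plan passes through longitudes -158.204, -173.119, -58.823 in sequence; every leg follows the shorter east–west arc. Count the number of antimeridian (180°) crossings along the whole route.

Leg 1: -158.204° → -173.119°, shortest Δλ = -14.915° (west) — does not cross 180°.
Leg 2: -173.119° → -58.823°, shortest Δλ = 114.296° (east) — does not cross 180°.
Total crossings: 0.

0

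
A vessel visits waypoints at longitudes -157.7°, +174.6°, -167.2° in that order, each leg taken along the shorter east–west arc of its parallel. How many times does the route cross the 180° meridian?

Leg 1: -157.7° → +174.6°, shortest Δλ = -27.7° (west) — crosses 180°.
Leg 2: +174.6° → -167.2°, shortest Δλ = 18.2° (east) — crosses 180°.
Total crossings: 2.

2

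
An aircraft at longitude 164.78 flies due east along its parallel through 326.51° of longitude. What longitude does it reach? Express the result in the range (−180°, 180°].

Start at +164.78°; shift +326.51° → +491.29°.
+491.29° lies outside (−180°, 180°]; subtract 360° → +131.29°.

+131.29°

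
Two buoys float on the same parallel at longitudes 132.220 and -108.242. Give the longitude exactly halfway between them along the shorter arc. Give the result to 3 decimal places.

Signed shortest Δλ from +132.220° to -108.242° is +119.538°.
Midpoint longitude = +132.220° + (+119.538°)/2 = +132.220° + 59.769° = +191.989°.
Normalise into (−180°, 180°]: -168.011°.
(The naïve average (+132.220 + -108.242)/2 = 11.989° is on the wrong side of the globe.)

-168.011°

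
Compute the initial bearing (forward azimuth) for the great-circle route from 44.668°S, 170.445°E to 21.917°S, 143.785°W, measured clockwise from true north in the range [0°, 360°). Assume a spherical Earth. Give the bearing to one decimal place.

74.1°

Δλ = -143.785 − 170.445 = -314.230°; wrapped into (−180°, 180°]: 45.770°.
θ = atan2( sin Δλ · cos φ₂ , cos φ₁ · sin φ₂ − sin φ₁ · cos φ₂ · cos Δλ )
  = atan2(0.66476, 0.18947) = 74.092° → normalised to [0°, 360°): 74.092°.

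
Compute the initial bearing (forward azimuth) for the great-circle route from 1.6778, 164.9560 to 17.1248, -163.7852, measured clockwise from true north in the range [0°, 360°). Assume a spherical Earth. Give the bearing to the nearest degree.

61°

Δλ = -163.7852 − 164.9560 = -328.7412°; wrapped into (−180°, 180°]: 31.2588°.
θ = atan2( sin Δλ · cos φ₂ , cos φ₁ · sin φ₂ − sin φ₁ · cos φ₂ · cos Δλ )
  = atan2(0.49590, 0.27041) = 61.397° → normalised to [0°, 360°): 61.397°.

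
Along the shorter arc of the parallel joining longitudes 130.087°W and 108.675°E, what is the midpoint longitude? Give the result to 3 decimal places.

Signed shortest Δλ from -130.087° to +108.675° is -121.238°.
Midpoint longitude = -130.087° + (-121.238°)/2 = -130.087° − 60.619° = -190.706°.
Normalise into (−180°, 180°]: +169.294°.
(The naïve average (-130.087 + +108.675)/2 = -10.706° is on the wrong side of the globe.)

169.294°E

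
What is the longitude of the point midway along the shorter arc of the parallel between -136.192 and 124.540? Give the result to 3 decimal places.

+174.174°

Signed shortest Δλ from -136.192° to +124.540° is -99.268°.
Midpoint longitude = -136.192° + (-99.268°)/2 = -136.192° − 49.634° = -185.826°.
Normalise into (−180°, 180°]: +174.174°.
(The naïve average (-136.192 + +124.540)/2 = -5.826° is on the wrong side of the globe.)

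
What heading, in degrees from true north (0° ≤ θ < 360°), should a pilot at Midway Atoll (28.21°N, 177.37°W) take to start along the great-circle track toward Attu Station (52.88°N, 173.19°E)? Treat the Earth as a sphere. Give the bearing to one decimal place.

Δλ = 173.19 − -177.37 = 350.56°; wrapped into (−180°, 180°]: -9.44°.
θ = atan2( sin Δλ · cos φ₂ , cos φ₁ · sin φ₂ − sin φ₁ · cos φ₂ · cos Δλ )
  = atan2(-0.09898, 0.42125) = -13.223° → normalised to [0°, 360°): 346.777°.

346.8°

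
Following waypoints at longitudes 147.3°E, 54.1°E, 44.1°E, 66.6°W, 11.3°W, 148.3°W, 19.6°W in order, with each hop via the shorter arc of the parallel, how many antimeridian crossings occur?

0

Leg 1: +147.3° → +54.1°, shortest Δλ = -93.2° (west) — does not cross 180°.
Leg 2: +54.1° → +44.1°, shortest Δλ = -10.0° (west) — does not cross 180°.
Leg 3: +44.1° → -66.6°, shortest Δλ = -110.7° (west) — does not cross 180°.
Leg 4: -66.6° → -11.3°, shortest Δλ = 55.3° (east) — does not cross 180°.
Leg 5: -11.3° → -148.3°, shortest Δλ = -137.0° (west) — does not cross 180°.
Leg 6: -148.3° → -19.6°, shortest Δλ = 128.7° (east) — does not cross 180°.
Total crossings: 0.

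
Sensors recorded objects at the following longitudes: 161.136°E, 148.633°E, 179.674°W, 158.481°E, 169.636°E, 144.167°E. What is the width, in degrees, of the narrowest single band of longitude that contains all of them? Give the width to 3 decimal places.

36.159°

Sort the longitudes: -179.674°, +144.167°, +148.633°, +158.481°, +161.136°, +169.636°.
Eastward gaps between consecutive values (wrapping around): 323.841°, 4.466°, 9.848°, 2.655°, 8.500°, 10.690°.
Largest gap = 323.841° ⇒ minimal covering band is its complement: 360° − 323.841° = 36.159°.
Band runs from +144.167° eastward to -179.674°, crossing the antimeridian.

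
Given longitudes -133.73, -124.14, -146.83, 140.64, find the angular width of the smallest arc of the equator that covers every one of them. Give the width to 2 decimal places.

Sort the longitudes: -146.83°, -133.73°, -124.14°, +140.64°.
Eastward gaps between consecutive values (wrapping around): 13.10°, 9.59°, 264.78°, 72.53°.
Largest gap = 264.78° ⇒ minimal covering band is its complement: 360° − 264.78° = 95.22°.
Band runs from +140.64° eastward to -124.14°, crossing the antimeridian.

95.22°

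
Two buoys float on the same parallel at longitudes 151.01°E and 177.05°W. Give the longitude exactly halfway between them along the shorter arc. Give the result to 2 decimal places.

Signed shortest Δλ from +151.01° to -177.05° is +31.94°.
Midpoint longitude = +151.01° + (+31.94°)/2 = +151.01° + 15.97° = +166.98°.
(The naïve average (+151.01 + -177.05)/2 = -13.02° is on the wrong side of the globe.)

166.98°E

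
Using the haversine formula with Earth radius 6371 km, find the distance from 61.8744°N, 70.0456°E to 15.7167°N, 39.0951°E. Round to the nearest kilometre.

Δλ = 39.0951 − 70.0456 = -30.9505°.
Δφ = 15.7167 − 61.8744 = -46.1577°.
a = sin²(Δφ/2) + cos φ₁ · cos φ₂ · sin²(Δλ/2) = 0.185969.
c = 2·atan2(√a, √(1−a)) = 0.89174 rad → d = 6371·c ≈ 5681.24 km.

5681 km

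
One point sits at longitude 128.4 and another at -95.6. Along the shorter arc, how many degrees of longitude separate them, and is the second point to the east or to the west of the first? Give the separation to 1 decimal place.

Raw difference: -95.6 − 128.4 = -224.0°.
Normalise into (−180°, 180°]: -224.0° + 360° = 136.0°.
Positive ⇒ the second point lies to the east; separation 136.0°.

136.0° east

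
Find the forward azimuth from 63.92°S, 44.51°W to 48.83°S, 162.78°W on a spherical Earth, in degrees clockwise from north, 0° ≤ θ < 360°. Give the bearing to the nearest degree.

223°

Δλ = -162.78 − -44.51 = -118.27°.
θ = atan2( sin Δλ · cos φ₂ , cos φ₁ · sin φ₂ − sin φ₁ · cos φ₂ · cos Δλ )
  = atan2(-0.57978, -0.61097) = -136.501° → normalised to [0°, 360°): 223.499°.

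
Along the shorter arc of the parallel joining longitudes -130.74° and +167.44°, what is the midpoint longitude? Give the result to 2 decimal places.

-161.65°

Signed shortest Δλ from -130.74° to +167.44° is -61.82°.
Midpoint longitude = -130.74° + (-61.82°)/2 = -130.74° − 30.91° = -161.65°.
(The naïve average (-130.74 + +167.44)/2 = 18.35° is on the wrong side of the globe.)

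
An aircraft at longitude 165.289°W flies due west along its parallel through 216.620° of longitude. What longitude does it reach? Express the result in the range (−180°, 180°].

Start at -165.289°; shift −216.620° → -381.909°.
-381.909° lies outside (−180°, 180°]; add 360° → -21.909°.

21.909°W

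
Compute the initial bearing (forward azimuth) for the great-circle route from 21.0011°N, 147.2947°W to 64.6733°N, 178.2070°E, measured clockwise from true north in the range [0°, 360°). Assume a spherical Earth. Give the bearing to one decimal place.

341.3°

Δλ = 178.2070 − -147.2947 = 325.5017°; wrapped into (−180°, 180°]: -34.4983°.
θ = atan2( sin Δλ · cos φ₂ , cos φ₁ · sin φ₂ − sin φ₁ · cos φ₂ · cos Δλ )
  = atan2(-0.24229, 0.71749) = -18.659° → normalised to [0°, 360°): 341.341°.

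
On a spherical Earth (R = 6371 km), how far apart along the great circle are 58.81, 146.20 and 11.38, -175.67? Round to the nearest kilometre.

Δλ = -175.67 − 146.20 = -321.87°; wrapped into (−180°, 180°]: 38.13°.
Δφ = 11.38 − 58.81 = -47.43°.
a = sin²(Δφ/2) + cos φ₁ · cos φ₂ · sin²(Δλ/2) = 0.215923.
c = 2·atan2(√a, √(1−a)) = 0.96654 rad → d = 6371·c ≈ 6157.80 km.

6158 km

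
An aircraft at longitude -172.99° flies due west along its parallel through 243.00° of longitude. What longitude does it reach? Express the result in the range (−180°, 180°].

-55.99°

Start at -172.99°; shift −243.00° → -415.99°.
-415.99° lies outside (−180°, 180°]; add 360° → -55.99°.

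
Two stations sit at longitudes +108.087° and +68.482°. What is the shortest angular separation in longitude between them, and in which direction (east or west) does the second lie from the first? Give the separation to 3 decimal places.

39.605° west

Raw difference: 68.482 − 108.087 = -39.605°.
Normalise into (−180°, 180°]: -39.605° stays -39.605°.
Negative ⇒ the second point lies to the west; separation 39.605°.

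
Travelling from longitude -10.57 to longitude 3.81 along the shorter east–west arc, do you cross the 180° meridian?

Signed shortest Δλ = ((3.81 − -10.57 + 180) mod 360) − 180 = 14.38°.
Going east by 14.38° from -10.57° reaches +3.81° without touching 180°.

No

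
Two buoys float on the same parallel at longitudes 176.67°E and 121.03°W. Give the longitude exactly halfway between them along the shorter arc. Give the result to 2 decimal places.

Signed shortest Δλ from +176.67° to -121.03° is +62.30°.
Midpoint longitude = +176.67° + (+62.30°)/2 = +176.67° + 31.15° = +207.82°.
Normalise into (−180°, 180°]: -152.18°.
(The naïve average (+176.67 + -121.03)/2 = 27.82° is on the wrong side of the globe.)

152.18°W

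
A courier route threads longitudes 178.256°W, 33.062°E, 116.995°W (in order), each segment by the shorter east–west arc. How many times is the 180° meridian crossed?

1

Leg 1: -178.256° → +33.062°, shortest Δλ = -148.682° (west) — crosses 180°.
Leg 2: +33.062° → -116.995°, shortest Δλ = -150.057° (west) — does not cross 180°.
Total crossings: 1.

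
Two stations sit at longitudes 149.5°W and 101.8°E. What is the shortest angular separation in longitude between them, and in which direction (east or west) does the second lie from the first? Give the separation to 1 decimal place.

108.7° west

Raw difference: 101.8 − -149.5 = 251.3°.
Normalise into (−180°, 180°]: 251.3° − 360° = -108.7°.
Negative ⇒ the second point lies to the west; separation 108.7°.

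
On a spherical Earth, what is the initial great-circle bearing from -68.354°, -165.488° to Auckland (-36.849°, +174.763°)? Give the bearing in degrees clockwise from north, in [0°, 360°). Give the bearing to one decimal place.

Δλ = 174.763 − -165.488 = 340.251°; wrapped into (−180°, 180°]: -19.749°.
θ = atan2( sin Δλ · cos φ₂ , cos φ₁ · sin φ₂ − sin φ₁ · cos φ₂ · cos Δλ )
  = atan2(-0.27039, 0.47882) = -29.454° → normalised to [0°, 360°): 330.546°.

330.5°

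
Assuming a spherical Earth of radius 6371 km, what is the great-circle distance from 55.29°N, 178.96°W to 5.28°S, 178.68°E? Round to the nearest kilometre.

6739 km

Δλ = 178.68 − -178.96 = 357.64°; wrapped into (−180°, 180°]: -2.36°.
Δφ = -5.28 − 55.29 = -60.57°.
a = sin²(Δφ/2) + cos φ₁ · cos φ₂ · sin²(Δλ/2) = 0.254561.
c = 2·atan2(√a, √(1−a)) = 1.05770 rad → d = 6371·c ≈ 6738.59 km.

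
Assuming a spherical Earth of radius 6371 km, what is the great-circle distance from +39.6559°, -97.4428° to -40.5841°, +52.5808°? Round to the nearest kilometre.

Δλ = 52.5808 − -97.4428 = 150.0236°.
Δφ = -40.5841 − 39.6559 = -80.2400°.
a = sin²(Δφ/2) + cos φ₁ · cos φ₂ · sin²(Δλ/2) = 0.960827.
c = 2·atan2(√a, √(1−a)) = 2.74312 rad → d = 6371·c ≈ 17476.42 km.

17476 km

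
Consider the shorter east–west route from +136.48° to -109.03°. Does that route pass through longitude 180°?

Yes

Naïve |-109.03 − 136.48| = 245.51° > 180°, so the shorter arc goes the other way round — across 180°.
Signed shortest Δλ = ((-109.03 − 136.48 + 180) mod 360) − 180 = 114.49°.
Going east by 114.49° from +136.48° passes through 180° before reaching -109.03°.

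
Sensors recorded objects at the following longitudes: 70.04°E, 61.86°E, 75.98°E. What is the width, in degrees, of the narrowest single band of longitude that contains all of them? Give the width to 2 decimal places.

14.12°

Sort the longitudes: +61.86°, +70.04°, +75.98°.
Eastward gaps between consecutive values (wrapping around): 8.18°, 5.94°, 345.88°.
Largest gap = 345.88° ⇒ minimal covering band is its complement: 360° − 345.88° = 14.12°.
Band runs from +61.86° eastward to +75.98°.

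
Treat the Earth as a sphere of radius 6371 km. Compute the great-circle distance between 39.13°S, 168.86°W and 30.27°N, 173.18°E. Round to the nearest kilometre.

Δλ = 173.18 − -168.86 = 342.04°; wrapped into (−180°, 180°]: -17.96°.
Δφ = 30.27 − -39.13 = 69.40°.
a = sin²(Δφ/2) + cos φ₁ · cos φ₂ · sin²(Δλ/2) = 0.340402.
c = 2·atan2(√a, √(1−a)) = 1.24592 rad → d = 6371·c ≈ 7937.73 km.

7938 km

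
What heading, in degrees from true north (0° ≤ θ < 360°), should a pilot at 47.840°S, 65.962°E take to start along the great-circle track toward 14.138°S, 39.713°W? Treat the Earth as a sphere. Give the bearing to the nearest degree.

249°

Δλ = -39.713 − 65.962 = -105.675°.
θ = atan2( sin Δλ · cos φ₂ , cos φ₁ · sin φ₂ − sin φ₁ · cos φ₂ · cos Δλ )
  = atan2(-0.93365, -0.35816) = -110.987° → normalised to [0°, 360°): 249.013°.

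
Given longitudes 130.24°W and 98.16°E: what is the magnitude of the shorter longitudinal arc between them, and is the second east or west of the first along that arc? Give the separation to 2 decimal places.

Raw difference: 98.16 − -130.24 = 228.4°.
Normalise into (−180°, 180°]: 228.4° − 360° = -131.6°.
Negative ⇒ the second point lies to the west; separation 131.60°.

131.60° west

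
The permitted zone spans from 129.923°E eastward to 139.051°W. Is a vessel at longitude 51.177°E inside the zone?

No

Band width going east from +129.923° to -139.051°: ((-139.051 − 129.923) mod 360) = 91.026°.
Offset of +51.177° east of the west edge: ((51.177 − 129.923) mod 360) = 281.254°.
281.254° > 91.026° ⇒ outside.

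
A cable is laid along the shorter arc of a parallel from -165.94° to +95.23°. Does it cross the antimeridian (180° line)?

Yes

Naïve |95.23 − -165.94| = 261.17° > 180°, so the shorter arc goes the other way round — across 180°.
Signed shortest Δλ = ((95.23 − -165.94 + 180) mod 360) − 180 = -98.83°.
Going west by 98.83° from -165.94° passes through 180° before reaching +95.23°.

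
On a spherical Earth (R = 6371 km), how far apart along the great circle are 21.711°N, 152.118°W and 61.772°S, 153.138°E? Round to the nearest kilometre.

Δλ = 153.138 − -152.118 = 305.256°; wrapped into (−180°, 180°]: -54.744°.
Δφ = -61.772 − 21.711 = -83.483°.
a = sin²(Δφ/2) + cos φ₁ · cos φ₂ · sin²(Δλ/2) = 0.536140.
c = 2·atan2(√a, √(1−a)) = 1.64314 rad → d = 6371·c ≈ 10468.43 km.

10468 km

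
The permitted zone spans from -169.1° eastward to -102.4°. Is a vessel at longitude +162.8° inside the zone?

No

Band width going east from -169.1° to -102.4°: ((-102.4 − -169.1) mod 360) = 66.7°.
Offset of +162.8° east of the west edge: ((162.8 − -169.1) mod 360) = 331.9°.
331.9° > 66.7° ⇒ outside.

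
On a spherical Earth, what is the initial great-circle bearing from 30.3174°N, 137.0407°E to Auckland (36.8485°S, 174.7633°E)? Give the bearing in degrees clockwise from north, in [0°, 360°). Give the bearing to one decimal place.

Δλ = 174.7633 − 137.0407 = 37.7226°.
θ = atan2( sin Δλ · cos φ₂ , cos φ₁ · sin φ₂ − sin φ₁ · cos φ₂ · cos Δλ )
  = atan2(0.48961, -0.83720) = 149.680° → normalised to [0°, 360°): 149.680°.

149.7°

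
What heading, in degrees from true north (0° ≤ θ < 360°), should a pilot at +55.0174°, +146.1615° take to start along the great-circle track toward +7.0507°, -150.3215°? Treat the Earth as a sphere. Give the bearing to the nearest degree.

108°

Δλ = -150.3215 − 146.1615 = -296.4830°; wrapped into (−180°, 180°]: 63.5170°.
θ = atan2( sin Δλ · cos φ₂ , cos φ₁ · sin φ₂ − sin φ₁ · cos φ₂ · cos Δλ )
  = atan2(0.88830, -0.29223) = 108.210° → normalised to [0°, 360°): 108.210°.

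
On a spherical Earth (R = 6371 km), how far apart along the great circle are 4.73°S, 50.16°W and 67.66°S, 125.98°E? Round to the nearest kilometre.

Δλ = 125.98 − -50.16 = 176.14°.
Δφ = -67.66 − -4.73 = -62.93°.
a = sin²(Δφ/2) + cos φ₁ · cos φ₂ · sin²(Δλ/2) = 0.650838.
c = 2·atan2(√a, √(1−a)) = 1.87725 rad → d = 6371·c ≈ 11959.94 km.

11960 km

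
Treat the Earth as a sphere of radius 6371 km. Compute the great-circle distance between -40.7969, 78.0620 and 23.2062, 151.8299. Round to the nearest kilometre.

10409 km

Δλ = 151.8299 − 78.0620 = 73.7679°.
Δφ = 23.2062 − -40.7969 = 64.0031°.
a = sin²(Δφ/2) + cos φ₁ · cos φ₂ · sin²(Δλ/2) = 0.531484.
c = 2·atan2(√a, √(1−a)) = 1.63381 rad → d = 6371·c ≈ 10408.98 km.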